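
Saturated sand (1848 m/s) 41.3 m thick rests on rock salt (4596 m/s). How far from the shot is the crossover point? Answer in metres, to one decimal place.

θ_c = arcsin(1848/4596) = 23.71°, so cos θ_c = 0.9156 and tᵢ = 2h cos θ_c/V₁ = 0.0409 s.
At crossover x/V₁ = x/V₂ + tᵢ ⇒ x = tᵢ/(1/V₁ − 1/V₂) = 0.04092/(5.4113e-04 − 2.1758e-04) = 126.49 m.

126.5 m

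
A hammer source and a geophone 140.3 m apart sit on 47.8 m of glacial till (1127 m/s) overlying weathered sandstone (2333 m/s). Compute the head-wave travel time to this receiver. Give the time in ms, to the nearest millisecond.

θ_c = arcsin(V₁/V₂) = arcsin(1127/2333) = 28.89°, cos θ_c = 0.8756.
Intercept time tᵢ = 2h cos θ_c / V₁ = 2·47.8·0.8756/1127 = 0.07427 s.
t = x/V₂ + tᵢ = 140.3/2333 + 0.07427 = 0.13441 s.

134 ms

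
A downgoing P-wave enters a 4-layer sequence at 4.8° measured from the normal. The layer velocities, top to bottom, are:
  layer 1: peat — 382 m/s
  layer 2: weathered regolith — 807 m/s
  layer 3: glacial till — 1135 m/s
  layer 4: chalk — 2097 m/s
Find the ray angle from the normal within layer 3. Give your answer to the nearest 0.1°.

14.4°

Ray parameter p = sin 4.8° / 382 = 2.1905e-04 s/m.
sin θ_3 = p·V_3 = 2.1905e-04 × 1135 = 0.2486.
θ_3 = arcsin 0.2486 = 14.40°.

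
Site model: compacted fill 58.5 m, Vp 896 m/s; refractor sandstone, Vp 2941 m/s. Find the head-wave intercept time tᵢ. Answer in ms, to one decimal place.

tᵢ = 2h·√(V₂²−V₁²)/(V₁V₂).
√(V₂²−V₁²) = √(2941²−896²) = 2801.2 m/s.
tᵢ = 2·58.5·2801.2/(896·2941) = 0.12437 s.

124.4 ms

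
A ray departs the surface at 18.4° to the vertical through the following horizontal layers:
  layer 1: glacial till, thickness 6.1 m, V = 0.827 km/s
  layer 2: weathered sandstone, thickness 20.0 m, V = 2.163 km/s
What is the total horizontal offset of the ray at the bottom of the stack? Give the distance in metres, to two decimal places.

31.29 m

Apply Snell's law at each interface; in layer i the horizontal offset is hᵢ·tan θᵢ.
Layer 1: θ = 18.40°; offset = 6.1·tan 18.40° = 2.0292 m.
Layer 2: sin θ = 2.163·sin 18.4°/0.827 = 0.8256, θ = 55.65°; offset = 20.0·tan 55.65° = 29.2603 m.
Σ offsets = 31.2895 m.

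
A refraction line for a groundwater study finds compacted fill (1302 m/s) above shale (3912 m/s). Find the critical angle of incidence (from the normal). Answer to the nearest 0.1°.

19.4°

At critical incidence the refracted ray runs along the interface (θ₂ = 90°), so sin θ_c = V₁/V₂.
θ_c = arcsin(1302/3912) = arcsin 0.3328 = 19.44°.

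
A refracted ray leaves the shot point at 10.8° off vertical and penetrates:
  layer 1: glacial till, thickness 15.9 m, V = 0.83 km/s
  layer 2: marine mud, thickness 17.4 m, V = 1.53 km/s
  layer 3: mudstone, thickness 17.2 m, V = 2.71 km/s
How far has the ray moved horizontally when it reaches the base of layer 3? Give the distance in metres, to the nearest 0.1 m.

22.7 m

Apply Snell's law at each interface; in layer i the horizontal offset is hᵢ·tan θᵢ.
Layer 1: θ = 10.80°; offset = 15.9·tan 10.80° = 3.033 m.
Layer 2: sin θ = 1.53·sin 10.8°/0.83 = 0.3454, θ = 20.21°; offset = 17.4·tan 20.21° = 6.404 m.
Layer 3: sin θ = 2.71·sin 10.8°/0.83 = 0.6118, θ = 37.72°; offset = 17.2·tan 37.72° = 13.304 m.
Σ offsets = 22.741 m.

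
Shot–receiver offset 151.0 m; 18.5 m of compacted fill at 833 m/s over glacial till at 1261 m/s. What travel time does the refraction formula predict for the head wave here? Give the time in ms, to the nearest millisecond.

153 ms

θ_c = arcsin(V₁/V₂) = arcsin(833/1261) = 41.34°, cos θ_c = 0.7507.
Intercept time tᵢ = 2h cos θ_c / V₁ = 2·18.5·0.7507/833 = 0.03335 s.
t = x/V₂ + tᵢ = 151.0/1261 + 0.03335 = 0.15309 s.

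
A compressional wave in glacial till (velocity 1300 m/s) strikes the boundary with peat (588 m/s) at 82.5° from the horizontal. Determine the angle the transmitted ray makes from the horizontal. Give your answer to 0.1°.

86.6°

Convert to the normal: θ₁ = 90° − 82.5° = 7.5°.
sin θ₁/V₁ = sin θ₂/V₂ ⇒ sin θ₂ = 588·sin 7.5°/1300 = 588·0.1305/1300 = 0.0590.
θ₂ = sin⁻¹(0.0590) = 3.38° (from vertical).
From the interface: 90° − 3.38° = 86.62°.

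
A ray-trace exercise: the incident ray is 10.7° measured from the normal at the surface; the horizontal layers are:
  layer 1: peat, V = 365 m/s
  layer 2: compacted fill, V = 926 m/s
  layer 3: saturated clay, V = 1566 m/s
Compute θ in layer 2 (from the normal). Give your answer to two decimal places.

28.10°

Snell's law across each interface conserves sin θ / V, so sin θ_2 = V_2·sin θ₁/V₁.
sin θ_2 = 926 × sin 10.7° / 365 = 0.4710.
θ_2 = 28.10° from the vertical.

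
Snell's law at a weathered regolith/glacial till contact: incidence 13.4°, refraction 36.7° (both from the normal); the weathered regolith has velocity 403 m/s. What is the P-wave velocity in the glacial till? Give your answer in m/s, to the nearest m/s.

sin 13.4° = 0.2317; sin 36.7° = 0.5976.
V₂ = V₁·(sin θ₂/sin θ₁) = 403·(0.5976/0.2317) = 1039.25 m/s.

1039 m/s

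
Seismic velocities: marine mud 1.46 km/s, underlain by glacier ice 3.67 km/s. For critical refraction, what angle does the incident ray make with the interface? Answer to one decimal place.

At critical incidence the refracted ray runs along the interface (θ₂ = 90°), so sin θ_c = V₁/V₂.
θ_c = arcsin(1.46/3.67) = arcsin 0.3978 = 23.44°.
Measured from the interface: 90° − 23.44° = 66.56°.

66.6°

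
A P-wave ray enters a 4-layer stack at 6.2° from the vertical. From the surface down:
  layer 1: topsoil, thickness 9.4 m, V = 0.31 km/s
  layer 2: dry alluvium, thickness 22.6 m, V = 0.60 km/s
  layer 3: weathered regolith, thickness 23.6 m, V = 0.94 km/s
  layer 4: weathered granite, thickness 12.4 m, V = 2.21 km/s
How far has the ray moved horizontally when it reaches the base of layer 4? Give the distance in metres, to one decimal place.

29.0 m

Apply Snell's law at each interface; in layer i the horizontal offset is hᵢ·tan θᵢ.
Layer 1: θ = 6.20°; offset = 9.4·tan 6.20° = 1.021 m.
Layer 2: sin θ = 0.60·sin 6.2°/0.31 = 0.2090, θ = 12.07°; offset = 22.6·tan 12.07° = 4.831 m.
Layer 3: sin θ = 0.94·sin 6.2°/0.31 = 0.3275, θ = 19.12°; offset = 23.6·tan 19.12° = 8.180 m.
Layer 4: sin θ = 2.21·sin 6.2°/0.31 = 0.7699, θ = 50.35°; offset = 12.4·tan 50.35° = 14.961 m.
Summing the layer offsets gives 28.993 m.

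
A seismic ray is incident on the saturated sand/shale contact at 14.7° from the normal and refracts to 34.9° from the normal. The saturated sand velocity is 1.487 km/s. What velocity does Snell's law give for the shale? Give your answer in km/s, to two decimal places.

Snell's law: sin 14.7°/V₁ = sin 34.9°/V₂.
V₂ = V₁·sin 34.9°/sin 14.7° = 1.487 × 2.2547 = 3.35 km/s.

3.35 km/s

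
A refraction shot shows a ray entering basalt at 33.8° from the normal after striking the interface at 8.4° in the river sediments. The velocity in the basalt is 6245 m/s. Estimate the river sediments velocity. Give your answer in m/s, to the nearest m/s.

1640 m/s

sin 8.4° = 0.1461; sin 33.8° = 0.5563.
V₁ = V₂·(sin θ₁/sin θ₂) = 6245·(0.1461/0.5563) = 1639.93 m/s.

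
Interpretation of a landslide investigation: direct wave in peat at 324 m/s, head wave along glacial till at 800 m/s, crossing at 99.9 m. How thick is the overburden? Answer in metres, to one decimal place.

32.5 m

x_cross = 2h·√((V₂+V₁)/(V₂−V₁)) → h = x_cross / (2·√((V₂+V₁)/(V₂−V₁))).
√((V₂+V₁)/(V₂−V₁)) = √((800+324)/(800−324)) = 1.5367.
h = 99.9 / (2·1.5367) = 32.51 m.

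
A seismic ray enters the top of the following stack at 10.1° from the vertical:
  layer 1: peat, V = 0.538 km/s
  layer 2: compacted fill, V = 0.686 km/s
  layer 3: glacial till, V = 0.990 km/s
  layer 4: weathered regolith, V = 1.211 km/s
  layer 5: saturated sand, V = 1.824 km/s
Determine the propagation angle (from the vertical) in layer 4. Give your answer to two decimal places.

23.25°

Ray parameter p = sin 10.1° / 0.538 = 3.2596e-01 s/km.
sin θ_4 = p·V_4 = 3.2596e-01 × 1.211 = 0.3947.
θ_4 = arcsin 0.3947 = 23.25°.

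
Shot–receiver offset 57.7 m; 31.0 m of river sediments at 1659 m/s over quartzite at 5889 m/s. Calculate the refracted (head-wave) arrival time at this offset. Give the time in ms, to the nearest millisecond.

t = x/V₂ + 2h·√(V₂²−V₁²)/(V₁V₂).
√(V₂²−V₁²) = √(5889²−1659²) = 5650.5 m/s; delay term = 2·31.0·5650.5/(1659·5889) = 0.03586 s.
t = 57.7/5889 + 0.03586 = 0.04566 s.

46 ms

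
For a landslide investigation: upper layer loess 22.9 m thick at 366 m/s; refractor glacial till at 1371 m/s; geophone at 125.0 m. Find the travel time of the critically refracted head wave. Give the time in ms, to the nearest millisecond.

212 ms

θ_c = arcsin(V₁/V₂) = arcsin(366/1371) = 15.48°, cos θ_c = 0.9637.
Intercept time tᵢ = 2h cos θ_c / V₁ = 2·22.9·0.9637/366 = 0.12060 s.
t = x/V₂ + tᵢ = 125.0/1371 + 0.12060 = 0.21177 s.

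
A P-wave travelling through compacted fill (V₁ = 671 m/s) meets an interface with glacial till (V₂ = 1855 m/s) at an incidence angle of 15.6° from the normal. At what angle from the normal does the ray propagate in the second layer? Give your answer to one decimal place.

48.0°

sin θ₁/V₁ = sin θ₂/V₂ ⇒ sin θ₂ = 1855·sin 15.6°/671 = 1855·0.2689/671 = 0.7434.
θ₂ = arcsin 0.7434 = 48.03° from the normal.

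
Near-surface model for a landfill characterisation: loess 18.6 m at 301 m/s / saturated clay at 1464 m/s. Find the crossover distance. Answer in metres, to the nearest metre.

46 m

x_cross = 2h·√((V₂+V₁)/(V₂−V₁)).
(V₂+V₁)/(V₂−V₁) = (1464+301)/(1464−301) = 1.5176; √ = 1.2319.
x_cross = 2·18.6·1.2319 = 45.83 m.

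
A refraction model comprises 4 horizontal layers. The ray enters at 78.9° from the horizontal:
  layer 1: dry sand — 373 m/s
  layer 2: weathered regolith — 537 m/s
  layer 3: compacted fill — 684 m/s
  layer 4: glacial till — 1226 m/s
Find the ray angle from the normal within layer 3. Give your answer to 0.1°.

20.7°

From the normal: θ₁ = 90° − 78.9° = 11.1°.
Snell's law across each interface conserves sin θ / V, so sin θ_3 = V_3·sin θ₁/V₁.
sin θ_3 = 684 × sin 11.1° / 373 = 0.3530.
θ_3 = arcsin 0.3530 = 20.67°.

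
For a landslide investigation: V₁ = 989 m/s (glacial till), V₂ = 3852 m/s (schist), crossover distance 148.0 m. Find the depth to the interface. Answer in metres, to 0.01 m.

56.91 m

x_cross = 2h·√((V₂+V₁)/(V₂−V₁)) → h = x_cross / (2·√((V₂+V₁)/(V₂−V₁))).
√((V₂+V₁)/(V₂−V₁)) = √((3852+989)/(3852−989)) = 1.3003.
h = 148.0 / (2·1.3003) = 56.91 m.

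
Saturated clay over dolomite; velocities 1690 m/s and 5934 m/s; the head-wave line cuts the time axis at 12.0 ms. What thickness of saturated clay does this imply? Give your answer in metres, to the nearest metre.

θ_c = arcsin(1690/5934) = 16.55°; cos θ_c = 0.9586.
tᵢ = 2h cos θ_c/V₁ ⇒ h = tᵢ·V₁/(2 cos θ_c) = 0.012·1690/(2·0.9586) = 10.58 m.

11 m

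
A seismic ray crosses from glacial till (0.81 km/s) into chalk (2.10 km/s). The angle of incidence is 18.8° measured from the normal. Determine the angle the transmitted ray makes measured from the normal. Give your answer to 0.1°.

56.7°

Snell's law: sin θ₂ = (V₂/V₁)·sin θ₁ = (2.10/0.81)·sin 18.8° = 0.8355.
θ₂ = sin⁻¹(0.8355) = 56.67° (from vertical).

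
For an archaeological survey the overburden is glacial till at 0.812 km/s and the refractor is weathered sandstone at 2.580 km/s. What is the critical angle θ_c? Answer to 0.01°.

Critical incidence: sin θ_c = V₁/V₂ = 0.812/2.580 = 0.3147.
θ_c = arcsin 0.3147 = 18.34°.

18.34°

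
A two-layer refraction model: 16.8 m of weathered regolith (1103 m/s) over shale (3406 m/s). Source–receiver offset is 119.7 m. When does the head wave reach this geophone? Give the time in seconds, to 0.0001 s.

0.0640 s

t = x/V₂ + 2h·√(V₂²−V₁²)/(V₁V₂).
√(V₂²−V₁²) = √(3406²−1103²) = 3222.5 m/s; delay term = 2·16.8·3222.5/(1103·3406) = 0.02882 s.
t = 119.7/3406 + 0.02882 = 0.06396 s.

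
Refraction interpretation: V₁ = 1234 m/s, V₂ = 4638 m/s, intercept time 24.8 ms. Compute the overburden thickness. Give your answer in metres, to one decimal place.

15.9 m

θ_c = arcsin(1234/4638) = 15.43°; cos θ_c = 0.9640.
tᵢ = 2h cos θ_c/V₁ ⇒ h = tᵢ·V₁/(2 cos θ_c) = 0.0248·1234/(2·0.9640) = 15.87 m.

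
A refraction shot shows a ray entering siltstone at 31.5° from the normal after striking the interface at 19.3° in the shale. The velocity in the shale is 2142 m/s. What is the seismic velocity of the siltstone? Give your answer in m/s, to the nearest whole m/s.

sin 19.3° = 0.3305; sin 31.5° = 0.5225.
V₂ = V₁·(sin θ₂/sin θ₁) = 2142·(0.5225/0.3305) = 3386.21 m/s.

3386 m/s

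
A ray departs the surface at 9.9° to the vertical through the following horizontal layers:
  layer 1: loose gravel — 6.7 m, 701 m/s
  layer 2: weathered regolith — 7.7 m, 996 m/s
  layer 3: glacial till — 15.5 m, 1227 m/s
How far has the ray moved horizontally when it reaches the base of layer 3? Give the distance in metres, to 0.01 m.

p = sin θ₁/V₁ = sin 9.9°/701 = 2.4526e-04 s/m is conserved through the stack.
Layer 1: θ = 9.90°; offset = 6.7·tan 9.90° = 1.1693 m.
Layer 2: sin θ = p·996 = 0.2443 → θ = 14.14°; offset = 7.7·tan 14.14° = 1.9397 m.
Layer 3: sin θ = p·1227 = 0.3009 → θ = 17.51°; offset = 15.5·tan 17.51° = 4.8913 m.
Summing the layer offsets gives 8.0003 m.

8.00 m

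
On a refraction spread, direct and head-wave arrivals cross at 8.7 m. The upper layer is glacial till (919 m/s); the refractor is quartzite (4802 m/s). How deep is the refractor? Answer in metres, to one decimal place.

h = (x_cross/2)·√((V₂−V₁)/(V₂+V₁)).
(V₂−V₁)/(V₂+V₁) = (4802−919)/(4802+919) = 0.6787; √ = 0.8238.
h = (8.7/2)·0.8238 = 3.58 m.

3.6 m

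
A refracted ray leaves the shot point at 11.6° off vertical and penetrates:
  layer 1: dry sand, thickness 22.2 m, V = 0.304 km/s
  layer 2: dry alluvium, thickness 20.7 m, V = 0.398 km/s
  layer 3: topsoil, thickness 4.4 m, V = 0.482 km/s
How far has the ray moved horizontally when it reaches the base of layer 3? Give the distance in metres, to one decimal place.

Ray parameter p = sin 11.6° / 0.304 km/s = 6.6144e-01 s/km.
Layer 1: θ = 11.60°; offset = 22.2·tan 11.60° = 4.557 m.
Layer 2: sin θ = p·0.398 = 0.2633 → θ = 15.26°; offset = 20.7·tan 15.26° = 5.649 m.
Layer 3: sin θ = p·0.482 = 0.3188 → θ = 18.59°; offset = 4.4·tan 18.59° = 1.480 m.
Σ offsets = 11.686 m.

11.7 m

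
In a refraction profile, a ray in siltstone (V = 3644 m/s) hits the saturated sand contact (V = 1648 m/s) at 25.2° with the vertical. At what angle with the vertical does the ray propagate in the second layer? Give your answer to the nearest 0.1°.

11.1°

Snell's law: sin θ₂ = (V₂/V₁)·sin θ₁ = (1648/3644)·sin 25.2° = 0.1926.
θ₂ = sin⁻¹(0.1926) = 11.10° (from vertical).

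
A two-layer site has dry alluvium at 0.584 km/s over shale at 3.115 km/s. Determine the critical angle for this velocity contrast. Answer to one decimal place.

10.8°

Critical incidence: sin θ_c = V₁/V₂ = 0.584/3.115 = 0.1875.
θ_c = arcsin 0.1875 = 10.81°.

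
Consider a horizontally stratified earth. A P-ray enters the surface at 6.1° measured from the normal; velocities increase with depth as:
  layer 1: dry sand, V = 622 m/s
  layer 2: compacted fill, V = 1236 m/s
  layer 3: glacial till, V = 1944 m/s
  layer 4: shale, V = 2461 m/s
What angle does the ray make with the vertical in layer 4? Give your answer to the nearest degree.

Ray parameter p = sin 6.1° / 622 = 1.7084e-04 s/m.
sin θ_4 = p·V_4 = 1.7084e-04 × 2461 = 0.4204.
θ_4 = arcsin 0.4204 = 24.86°.

25°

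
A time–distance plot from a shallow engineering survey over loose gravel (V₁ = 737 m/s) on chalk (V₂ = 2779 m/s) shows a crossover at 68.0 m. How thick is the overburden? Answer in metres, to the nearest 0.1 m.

25.9 m

x_cross = 2h·√((V₂+V₁)/(V₂−V₁)) → h = x_cross / (2·√((V₂+V₁)/(V₂−V₁))).
√((V₂+V₁)/(V₂−V₁)) = √((2779+737)/(2779−737)) = 1.3122.
h = 68.0 / (2·1.3122) = 25.91 m.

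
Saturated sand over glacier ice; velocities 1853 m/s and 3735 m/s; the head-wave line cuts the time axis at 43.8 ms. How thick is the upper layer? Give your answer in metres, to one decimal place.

h = tᵢ·V₁·V₂ / (2·√(V₂²−V₁²)).
√(V₂²−V₁²) = √(3735² − 1853²) = 3242.9 m/s.
h = 0.0438 s × 1853 × 3735 / (2 × 3242.9) = 46.74 m.

46.7 m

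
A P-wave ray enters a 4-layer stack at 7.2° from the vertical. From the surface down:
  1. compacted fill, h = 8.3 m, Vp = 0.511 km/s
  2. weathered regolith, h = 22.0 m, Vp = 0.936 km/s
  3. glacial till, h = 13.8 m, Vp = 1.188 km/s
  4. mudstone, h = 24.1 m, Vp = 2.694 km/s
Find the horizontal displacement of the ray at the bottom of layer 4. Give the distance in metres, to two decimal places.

Ray parameter p = sin 7.2° / 0.511 km/s = 2.4527e-01 s/km.
Layer 1: θ = 7.20°; offset = 8.3·tan 7.20° = 1.0485 m.
Layer 2: sin θ = p·0.936 = 0.2296 → θ = 13.27°; offset = 22.0·tan 13.27° = 5.1892 m.
Layer 3: sin θ = p·1.188 = 0.2914 → θ = 16.94°; offset = 13.8·tan 16.94° = 4.2035 m.
Layer 4: sin θ = p·2.694 = 0.6608 → θ = 41.36°; offset = 24.1·tan 41.36° = 21.2155 m.
Summing the layer offsets gives 31.6567 m.

31.66 m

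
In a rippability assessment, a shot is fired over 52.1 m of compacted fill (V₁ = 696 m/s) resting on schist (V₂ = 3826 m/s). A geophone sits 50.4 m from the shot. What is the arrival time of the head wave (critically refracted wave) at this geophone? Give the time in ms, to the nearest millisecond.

t = x/V₂ + 2h·√(V₂²−V₁²)/(V₁V₂).
√(V₂²−V₁²) = √(3826²−696²) = 3762.2 m/s; delay term = 2·52.1·3762.2/(696·3826) = 0.14721 s.
t = 50.4/3826 + 0.14721 = 0.16039 s.

160 ms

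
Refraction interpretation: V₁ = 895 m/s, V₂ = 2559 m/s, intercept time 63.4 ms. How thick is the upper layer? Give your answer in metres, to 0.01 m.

30.28 m

θ_c = arcsin(895/2559) = 20.47°; cos θ_c = 0.9368.
tᵢ = 2h cos θ_c/V₁ ⇒ h = tᵢ·V₁/(2 cos θ_c) = 0.0634·895/(2·0.9368) = 30.28 m.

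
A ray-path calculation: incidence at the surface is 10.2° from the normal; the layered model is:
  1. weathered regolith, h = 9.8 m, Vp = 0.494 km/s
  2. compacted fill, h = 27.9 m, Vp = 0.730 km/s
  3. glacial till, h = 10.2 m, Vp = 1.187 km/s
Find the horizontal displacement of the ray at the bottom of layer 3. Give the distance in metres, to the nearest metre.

Apply Snell's law at each interface; in layer i the horizontal offset is hᵢ·tan θᵢ.
Layer 1: θ = 10.20°; offset = 9.8·tan 10.20° = 1.763 m.
Layer 2: sin θ = 0.730·sin 10.2°/0.494 = 0.2617, θ = 15.17°; offset = 27.9·tan 15.17° = 7.565 m.
Layer 3: sin θ = 1.187·sin 10.2°/0.494 = 0.4255, θ = 25.18°; offset = 10.2·tan 25.18° = 4.796 m.
Summing the layer offsets gives 14.124 m.

14 m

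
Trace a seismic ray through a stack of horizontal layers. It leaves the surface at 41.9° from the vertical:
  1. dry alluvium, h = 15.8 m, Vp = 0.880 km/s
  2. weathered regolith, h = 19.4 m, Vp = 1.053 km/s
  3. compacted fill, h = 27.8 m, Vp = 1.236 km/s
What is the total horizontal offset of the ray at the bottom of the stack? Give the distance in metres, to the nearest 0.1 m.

115.2 m

Ray parameter p = sin 41.9° / 0.880 km/s = 7.5890e-01 s/km.
Layer 1: θ = 41.90°; offset = 15.8·tan 41.90° = 14.177 m.
Layer 2: sin θ = p·1.053 = 0.7991 → θ = 53.05°; offset = 19.4·tan 53.05° = 25.788 m.
Layer 3: sin θ = p·1.236 = 0.9380 → θ = 69.72°; offset = 27.8·tan 69.72° = 75.228 m.
Σ offsets = 115.193 m.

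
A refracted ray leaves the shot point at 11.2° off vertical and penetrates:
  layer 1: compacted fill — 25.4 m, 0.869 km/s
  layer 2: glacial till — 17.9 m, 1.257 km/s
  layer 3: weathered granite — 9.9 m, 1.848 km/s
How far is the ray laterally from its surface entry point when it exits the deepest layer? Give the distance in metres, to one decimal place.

Apply Snell's law at each interface; in layer i the horizontal offset is hᵢ·tan θᵢ.
Layer 1: θ = 11.20°; offset = 25.4·tan 11.20° = 5.029 m.
Layer 2: sin θ = 1.257·sin 11.2°/0.869 = 0.2810, θ = 16.32°; offset = 17.9·tan 16.32° = 5.240 m.
Layer 3: sin θ = 1.848·sin 11.2°/0.869 = 0.4131, θ = 24.40°; offset = 9.9·tan 24.40° = 4.490 m.
Total horizontal offset = 14.760 m.

14.8 m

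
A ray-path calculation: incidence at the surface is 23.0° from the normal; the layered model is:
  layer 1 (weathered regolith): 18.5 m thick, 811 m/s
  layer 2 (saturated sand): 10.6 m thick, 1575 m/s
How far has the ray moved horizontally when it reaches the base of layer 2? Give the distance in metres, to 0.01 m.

20.20 m

Apply Snell's law at each interface; in layer i the horizontal offset is hᵢ·tan θᵢ.
Layer 1: θ = 23.00°; offset = 18.5·tan 23.00° = 7.8528 m.
Layer 2: sin θ = 1575·sin 23.0°/811 = 0.7588, θ = 49.36°; offset = 10.6·tan 49.36° = 12.3498 m.
Total horizontal offset = 20.2026 m.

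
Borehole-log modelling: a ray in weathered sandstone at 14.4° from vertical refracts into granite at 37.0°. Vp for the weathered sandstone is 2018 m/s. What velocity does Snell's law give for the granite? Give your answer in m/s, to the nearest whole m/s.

sin 14.4° = 0.2487; sin 37.0° = 0.6018.
V₂ = V₁·(sin θ₂/sin θ₁) = 2018·(0.6018/0.2487) = 4883.44 m/s.

4883 m/s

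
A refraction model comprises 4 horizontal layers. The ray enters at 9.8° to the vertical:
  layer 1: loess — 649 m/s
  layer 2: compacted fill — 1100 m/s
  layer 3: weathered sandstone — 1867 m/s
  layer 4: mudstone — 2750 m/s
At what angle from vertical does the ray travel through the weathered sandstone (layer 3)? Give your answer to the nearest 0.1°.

29.3°

Ray parameter p = sin 9.8° / 649 = 2.6226e-04 s/m.
sin θ_3 = p·V_3 = 2.6226e-04 × 1867 = 0.4896.
θ_3 = arcsin 0.4896 = 29.32°.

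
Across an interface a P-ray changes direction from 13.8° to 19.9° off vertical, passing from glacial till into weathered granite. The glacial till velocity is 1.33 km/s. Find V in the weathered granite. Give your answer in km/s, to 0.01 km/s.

1.90 km/s

sin 13.8° = 0.2385; sin 19.9° = 0.3404.
V₂ = V₁·(sin θ₂/sin θ₁) = 1.33·(0.3404/0.2385) = 1.90 km/s.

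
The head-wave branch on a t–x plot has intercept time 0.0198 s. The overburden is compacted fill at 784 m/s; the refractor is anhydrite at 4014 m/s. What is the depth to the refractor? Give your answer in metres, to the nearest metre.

θ_c = arcsin(784/4014) = 11.26°; cos θ_c = 0.9807.
tᵢ = 2h cos θ_c/V₁ ⇒ h = tᵢ·V₁/(2 cos θ_c) = 0.0198·784/(2·0.9807) = 7.91 m.

8 m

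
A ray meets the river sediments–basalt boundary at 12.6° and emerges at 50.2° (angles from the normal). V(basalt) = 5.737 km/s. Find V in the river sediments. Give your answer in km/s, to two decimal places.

1.63 km/s

Snell's law: sin 12.6°/V₁ = sin 50.2°/V₂.
V₁ = V₂·sin 12.6°/sin 50.2° = 5.737 × 0.2839 = 1.63 km/s.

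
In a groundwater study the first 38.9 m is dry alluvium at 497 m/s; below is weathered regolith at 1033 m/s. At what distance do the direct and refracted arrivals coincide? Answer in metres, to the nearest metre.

θ_c = arcsin(497/1033) = 28.76°, so cos θ_c = 0.8767 and tᵢ = 2h cos θ_c/V₁ = 0.1372 s.
At crossover x/V₁ = x/V₂ + tᵢ ⇒ x = tᵢ/(1/V₁ − 1/V₂) = 0.13723/(2.0121e-03 − 9.6805e-04) = 131.44 m.

131 m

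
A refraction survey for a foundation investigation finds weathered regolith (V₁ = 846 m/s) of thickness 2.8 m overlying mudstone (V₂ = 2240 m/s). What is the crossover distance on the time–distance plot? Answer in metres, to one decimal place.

x_cross = 2h·√((V₂+V₁)/(V₂−V₁)).
(V₂+V₁)/(V₂−V₁) = (2240+846)/(2240−846) = 2.2138; √ = 1.4879.
x_cross = 2·2.8·1.4879 = 8.33 m.

8.3 m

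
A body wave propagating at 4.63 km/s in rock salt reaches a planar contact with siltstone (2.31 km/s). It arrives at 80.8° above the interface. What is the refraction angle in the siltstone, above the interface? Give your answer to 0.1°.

Angle from the normal: 90° − 80.8° = 9.2°.
sin θ₁/V₁ = sin θ₂/V₂ ⇒ sin θ₂ = 2.31·sin 9.2°/4.63 = 2.31·0.1599/4.63 = 0.0798.
θ₂ = sin⁻¹(0.0798) = 4.58° (from vertical).
From the interface: 90° − 4.58° = 85.42°.

85.4°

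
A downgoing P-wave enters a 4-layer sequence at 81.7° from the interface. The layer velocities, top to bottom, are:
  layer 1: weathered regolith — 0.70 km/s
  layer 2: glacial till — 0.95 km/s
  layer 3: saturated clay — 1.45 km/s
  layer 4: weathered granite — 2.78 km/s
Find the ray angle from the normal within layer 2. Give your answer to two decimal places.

11.30°

From the normal: θ₁ = 90° − 81.7° = 8.3°.
Snell's law across each interface conserves sin θ / V, so sin θ_2 = V_2·sin θ₁/V₁.
sin θ_2 = 0.95 × sin 8.3° / 0.70 = 0.1959.
θ_2 = arcsin 0.1959 = 11.30°.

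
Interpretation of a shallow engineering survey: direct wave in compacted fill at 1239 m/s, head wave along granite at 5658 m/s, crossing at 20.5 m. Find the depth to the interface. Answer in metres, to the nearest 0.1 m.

h = (x_cross/2)·√((V₂−V₁)/(V₂+V₁)).
(V₂−V₁)/(V₂+V₁) = (5658−1239)/(5658+1239) = 0.6407; √ = 0.8004.
h = (20.5/2)·0.8004 = 8.20 m.

8.2 m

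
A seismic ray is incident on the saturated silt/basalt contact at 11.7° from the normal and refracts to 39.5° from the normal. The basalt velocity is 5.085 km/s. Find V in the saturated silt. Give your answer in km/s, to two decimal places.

Snell's law: sin 11.7°/V₁ = sin 39.5°/V₂.
V₁ = V₂·sin 11.7°/sin 39.5° = 5.085 × 0.3188 = 1.62 km/s.

1.62 km/s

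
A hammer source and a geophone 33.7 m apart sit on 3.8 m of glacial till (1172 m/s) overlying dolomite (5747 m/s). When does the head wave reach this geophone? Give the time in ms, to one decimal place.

12.2 ms

θ_c = arcsin(V₁/V₂) = arcsin(1172/5747) = 11.77°, cos θ_c = 0.9790.
Intercept time tᵢ = 2h cos θ_c / V₁ = 2·3.8·0.9790/1172 = 0.00635 s.
t = x/V₂ + tᵢ = 33.7/5747 + 0.00635 = 0.01221 s.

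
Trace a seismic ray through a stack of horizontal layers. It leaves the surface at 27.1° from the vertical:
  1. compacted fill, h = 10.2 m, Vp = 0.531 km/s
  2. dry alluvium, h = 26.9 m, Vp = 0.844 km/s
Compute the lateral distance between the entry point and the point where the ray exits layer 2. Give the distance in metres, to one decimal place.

33.5 m

p = sin θ₁/V₁ = sin 27.1°/0.531 = 8.5790e-01 s/km is conserved through the stack.
Layer 1: θ = 27.10°; offset = 10.2·tan 27.10° = 5.220 m.
Layer 2: sin θ = p·0.844 = 0.7241 → θ = 46.39°; offset = 26.9·tan 46.39° = 28.239 m.
Summing the layer offsets gives 33.459 m.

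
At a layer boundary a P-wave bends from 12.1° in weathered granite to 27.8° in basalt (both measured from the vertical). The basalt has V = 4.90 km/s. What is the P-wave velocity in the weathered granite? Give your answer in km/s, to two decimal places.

2.20 km/s

sin 12.1° = 0.2096; sin 27.8° = 0.4664.
V₁ = V₂·(sin θ₁/sin θ₂) = 4.90·(0.2096/0.4664) = 2.20 km/s.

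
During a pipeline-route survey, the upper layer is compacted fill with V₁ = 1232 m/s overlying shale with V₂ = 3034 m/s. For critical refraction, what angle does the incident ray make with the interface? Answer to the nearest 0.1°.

66.0°

Critical incidence: sin θ_c = V₁/V₂ = 1232/3034 = 0.4061.
θ_c = arcsin 0.4061 = 23.96°.
Measured from the interface: 90° − 23.96° = 66.04°.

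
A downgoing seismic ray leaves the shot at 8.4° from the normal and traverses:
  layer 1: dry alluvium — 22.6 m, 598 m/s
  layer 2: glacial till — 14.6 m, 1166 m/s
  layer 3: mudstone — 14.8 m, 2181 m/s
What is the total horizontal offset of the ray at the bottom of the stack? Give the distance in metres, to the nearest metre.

17 m

Apply Snell's law at each interface; in layer i the horizontal offset is hᵢ·tan θᵢ.
Layer 1: θ = 8.40°; offset = 22.6·tan 8.40° = 3.337 m.
Layer 2: sin θ = 1166·sin 8.4°/598 = 0.2848, θ = 16.55°; offset = 14.6·tan 16.55° = 4.338 m.
Layer 3: sin θ = 2181·sin 8.4°/598 = 0.5328, θ = 32.19°; offset = 14.8·tan 32.19° = 9.318 m.
Σ offsets = 16.994 m.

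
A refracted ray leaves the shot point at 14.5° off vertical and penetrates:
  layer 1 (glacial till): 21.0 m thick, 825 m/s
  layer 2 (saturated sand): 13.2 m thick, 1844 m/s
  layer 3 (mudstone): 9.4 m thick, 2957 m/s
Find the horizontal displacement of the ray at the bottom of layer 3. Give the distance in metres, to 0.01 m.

33.47 m

Apply Snell's law at each interface; in layer i the horizontal offset is hᵢ·tan θᵢ.
Layer 1: θ = 14.50°; offset = 21.0·tan 14.50° = 5.4310 m.
Layer 2: sin θ = 1844·sin 14.5°/825 = 0.5596, θ = 34.03°; offset = 13.2·tan 34.03° = 8.9138 m.
Layer 3: sin θ = 2957·sin 14.5°/825 = 0.8974, θ = 63.82°; offset = 9.4·tan 63.82° = 19.1213 m.
Σ offsets = 33.4661 m.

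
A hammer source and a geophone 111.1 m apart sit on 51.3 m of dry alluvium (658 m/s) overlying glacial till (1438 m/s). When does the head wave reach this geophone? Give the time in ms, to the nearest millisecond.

216 ms

t = x/V₂ + 2h·√(V₂²−V₁²)/(V₁V₂).
√(V₂²−V₁²) = √(1438²−658²) = 1278.6 m/s; delay term = 2·51.3·1278.6/(658·1438) = 0.13865 s.
t = 111.1/1438 + 0.13865 = 0.21591 s.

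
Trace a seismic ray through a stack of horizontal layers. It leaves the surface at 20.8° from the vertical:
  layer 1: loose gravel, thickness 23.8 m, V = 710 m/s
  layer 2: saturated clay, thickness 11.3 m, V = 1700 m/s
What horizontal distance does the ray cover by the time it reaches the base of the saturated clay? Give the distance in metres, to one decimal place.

Apply Snell's law at each interface; in layer i the horizontal offset is hᵢ·tan θᵢ.
Layer 1: θ = 20.80°; offset = 23.8·tan 20.80° = 9.041 m.
Layer 2: sin θ = 1700·sin 20.8°/710 = 0.8503, θ = 58.24°; offset = 11.3·tan 58.24° = 18.253 m.
Total horizontal offset = 27.294 m.

27.3 m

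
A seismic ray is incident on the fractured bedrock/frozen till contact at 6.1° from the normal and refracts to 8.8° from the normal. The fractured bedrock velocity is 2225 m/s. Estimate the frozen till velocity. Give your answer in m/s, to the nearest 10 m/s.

Snell's law: sin 6.1°/V₁ = sin 8.8°/V₂.
V₂ = V₁·sin 8.8°/sin 6.1° = 2225 × 1.4397 = 3203.28 m/s.

3200 m/s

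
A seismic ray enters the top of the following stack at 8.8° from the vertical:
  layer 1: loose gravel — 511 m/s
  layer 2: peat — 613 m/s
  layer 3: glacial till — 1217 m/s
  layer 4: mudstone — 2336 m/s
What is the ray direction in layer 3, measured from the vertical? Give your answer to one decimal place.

21.4°

Ray parameter p = sin 8.8° / 511 = 2.9939e-04 s/m.
sin θ_3 = p·V_3 = 2.9939e-04 × 1217 = 0.3644.
θ_3 = arcsin 0.3644 = 21.37°.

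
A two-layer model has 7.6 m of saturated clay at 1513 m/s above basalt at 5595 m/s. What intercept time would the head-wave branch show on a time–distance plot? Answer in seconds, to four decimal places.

0.0097 s

tᵢ = 2h·√(V₂²−V₁²)/(V₁V₂).
√(V₂²−V₁²) = √(5595²−1513²) = 5386.5 m/s.
tᵢ = 2·7.6·5386.5/(1513·5595) = 0.00967 s.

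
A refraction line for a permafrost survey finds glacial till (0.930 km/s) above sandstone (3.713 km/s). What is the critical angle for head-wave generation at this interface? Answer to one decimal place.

At critical incidence the refracted ray runs along the interface (θ₂ = 90°), so sin θ_c = V₁/V₂.
θ_c = arcsin(0.930/3.713) = arcsin 0.2505 = 14.51°.

14.5°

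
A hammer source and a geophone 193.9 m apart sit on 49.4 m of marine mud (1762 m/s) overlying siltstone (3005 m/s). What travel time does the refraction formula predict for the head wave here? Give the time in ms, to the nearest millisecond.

θ_c = arcsin(V₁/V₂) = arcsin(1762/3005) = 35.90°, cos θ_c = 0.8101.
Intercept time tᵢ = 2h cos θ_c / V₁ = 2·49.4·0.8101/1762 = 0.04542 s.
t = x/V₂ + tᵢ = 193.9/3005 + 0.04542 = 0.10995 s.

110 ms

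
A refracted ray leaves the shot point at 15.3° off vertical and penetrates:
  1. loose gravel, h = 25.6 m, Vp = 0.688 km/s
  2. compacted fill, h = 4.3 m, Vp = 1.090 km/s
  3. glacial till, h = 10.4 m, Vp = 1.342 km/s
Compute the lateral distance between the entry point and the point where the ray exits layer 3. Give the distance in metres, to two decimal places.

15.23 m

p = sin θ₁/V₁ = sin 15.3°/0.688 = 3.8354e-01 s/km is conserved through the stack.
Layer 1: θ = 15.30°; offset = 25.6·tan 15.30° = 7.0034 m.
Layer 2: sin θ = p·1.090 = 0.4181 → θ = 24.71°; offset = 4.3·tan 24.71° = 1.9789 m.
Layer 3: sin θ = p·1.342 = 0.5147 → θ = 30.98°; offset = 10.4·tan 30.98° = 6.2435 m.
Summing the layer offsets gives 15.2257 m.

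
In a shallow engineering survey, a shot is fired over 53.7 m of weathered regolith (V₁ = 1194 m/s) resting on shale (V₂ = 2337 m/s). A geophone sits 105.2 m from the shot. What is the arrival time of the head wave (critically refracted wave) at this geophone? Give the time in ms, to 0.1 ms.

θ_c = arcsin(V₁/V₂) = arcsin(1194/2337) = 30.72°, cos θ_c = 0.8596.
Intercept time tᵢ = 2h cos θ_c / V₁ = 2·53.7·0.8596/1194 = 0.07732 s.
t = x/V₂ + tᵢ = 105.2/2337 + 0.07732 = 0.12234 s.

122.3 ms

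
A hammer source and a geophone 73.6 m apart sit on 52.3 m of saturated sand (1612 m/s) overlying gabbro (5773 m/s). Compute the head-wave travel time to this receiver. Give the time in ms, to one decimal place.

θ_c = arcsin(V₁/V₂) = arcsin(1612/5773) = 16.21°, cos θ_c = 0.9602.
Intercept time tᵢ = 2h cos θ_c / V₁ = 2·52.3·0.9602/1612 = 0.06231 s.
t = x/V₂ + tᵢ = 73.6/5773 + 0.06231 = 0.07506 s.

75.1 ms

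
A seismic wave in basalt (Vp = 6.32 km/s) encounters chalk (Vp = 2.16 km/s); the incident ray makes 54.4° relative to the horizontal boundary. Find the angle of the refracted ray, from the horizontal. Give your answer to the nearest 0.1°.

78.5°

Convert to the normal: θ₁ = 90° − 54.4° = 35.6°.
sin θ₁/V₁ = sin θ₂/V₂ ⇒ sin θ₂ = 2.16·sin 35.6°/6.32 = 2.16·0.5821/6.32 = 0.1990.
θ₂ = arcsin 0.1990 = 11.48° from the normal.
From the interface: 90° − 11.48° = 78.52°.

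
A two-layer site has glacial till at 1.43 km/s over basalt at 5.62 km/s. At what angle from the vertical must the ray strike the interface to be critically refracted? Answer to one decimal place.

14.7°

Critical incidence: sin θ_c = V₁/V₂ = 1.43/5.62 = 0.2544.
θ_c = arcsin 0.2544 = 14.74°.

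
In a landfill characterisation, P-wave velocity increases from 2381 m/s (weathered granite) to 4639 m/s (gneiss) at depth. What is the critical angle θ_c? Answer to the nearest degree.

31°

Critical incidence: sin θ_c = V₁/V₂ = 2381/4639 = 0.5133.
θ_c = arcsin 0.5133 = 30.88°.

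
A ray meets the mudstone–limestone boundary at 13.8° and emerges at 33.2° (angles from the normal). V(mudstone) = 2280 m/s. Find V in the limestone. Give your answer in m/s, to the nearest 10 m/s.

5230 m/s

Snell's law: sin 13.8°/V₁ = sin 33.2°/V₂.
V₂ = V₁·sin 33.2°/sin 13.8° = 2280 × 2.2955 = 5233.83 m/s.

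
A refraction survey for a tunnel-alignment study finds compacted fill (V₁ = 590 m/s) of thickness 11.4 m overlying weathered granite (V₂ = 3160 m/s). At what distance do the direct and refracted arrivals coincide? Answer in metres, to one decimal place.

27.5 m

x_cross = 2h·√((V₂+V₁)/(V₂−V₁)).
(V₂+V₁)/(V₂−V₁) = (3160+590)/(3160−590) = 1.4591; √ = 1.2080.
x_cross = 2·11.4·1.2080 = 27.54 m.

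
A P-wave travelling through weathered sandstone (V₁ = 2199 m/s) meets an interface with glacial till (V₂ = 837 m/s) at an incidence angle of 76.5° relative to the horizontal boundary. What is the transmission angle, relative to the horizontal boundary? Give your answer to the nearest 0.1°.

84.9°

Angle from the normal: 90° − 76.5° = 13.5°.
Snell's law: sin θ₂ = (V₂/V₁)·sin θ₁ = (837/2199)·sin 13.5° = 0.0889.
θ₂ = sin⁻¹(0.0889) = 5.10° (from vertical).
From the interface: 90° − 5.10° = 84.90°.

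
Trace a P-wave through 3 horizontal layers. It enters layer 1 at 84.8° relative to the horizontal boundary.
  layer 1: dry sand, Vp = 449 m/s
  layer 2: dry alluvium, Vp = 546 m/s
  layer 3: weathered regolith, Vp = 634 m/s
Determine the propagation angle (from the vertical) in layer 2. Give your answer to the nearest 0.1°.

From the normal: θ₁ = 90° − 84.8° = 5.2°.
Snell's law across each interface conserves sin θ / V, so sin θ_2 = V_2·sin θ₁/V₁.
sin θ_2 = 546 × sin 5.2° / 449 = 0.1102.
θ_2 = arcsin 0.1102 = 6.33°.

6.3°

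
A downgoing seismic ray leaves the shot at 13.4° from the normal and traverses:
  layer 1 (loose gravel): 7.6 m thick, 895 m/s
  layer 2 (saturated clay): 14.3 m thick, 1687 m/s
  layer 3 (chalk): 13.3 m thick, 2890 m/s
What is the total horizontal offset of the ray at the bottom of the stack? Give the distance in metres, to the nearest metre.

Apply Snell's law at each interface; in layer i the horizontal offset is hᵢ·tan θᵢ.
Layer 1: θ = 13.40°; offset = 7.6·tan 13.40° = 1.811 m.
Layer 2: sin θ = 1687·sin 13.4°/895 = 0.4368, θ = 25.90°; offset = 14.3·tan 25.90° = 6.944 m.
Layer 3: sin θ = 2890·sin 13.4°/895 = 0.7483, θ = 48.45°; offset = 13.3·tan 48.45° = 15.004 m.
Total horizontal offset = 23.759 m.

24 m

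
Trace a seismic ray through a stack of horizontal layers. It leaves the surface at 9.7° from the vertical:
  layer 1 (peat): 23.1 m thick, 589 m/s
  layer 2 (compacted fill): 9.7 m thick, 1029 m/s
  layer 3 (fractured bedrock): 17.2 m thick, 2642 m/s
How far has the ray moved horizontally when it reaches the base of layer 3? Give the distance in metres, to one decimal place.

Ray parameter p = sin 9.7° / 589 m/s = 2.8606e-04 s/m.
Layer 1: θ = 9.70°; offset = 23.1·tan 9.70° = 3.949 m.
Layer 2: sin θ = p·1029 = 0.2944 → θ = 17.12°; offset = 9.7·tan 17.12° = 2.988 m.
Layer 3: sin θ = p·2642 = 0.7558 → θ = 49.09°; offset = 17.2·tan 49.09° = 19.851 m.
Σ offsets = 26.787 m.

26.8 m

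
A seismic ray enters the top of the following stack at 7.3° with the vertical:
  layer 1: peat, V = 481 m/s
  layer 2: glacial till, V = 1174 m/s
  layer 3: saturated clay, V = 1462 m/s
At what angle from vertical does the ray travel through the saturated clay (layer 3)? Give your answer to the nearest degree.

Ray parameter p = sin 7.3° / 481 = 2.6417e-04 s/m.
sin θ_3 = p·V_3 = 2.6417e-04 × 1462 = 0.3862.
θ_3 = arcsin 0.3862 = 22.72°.

23°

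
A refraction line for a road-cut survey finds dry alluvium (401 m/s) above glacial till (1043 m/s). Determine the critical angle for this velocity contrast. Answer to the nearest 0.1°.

At critical incidence the refracted ray runs along the interface (θ₂ = 90°), so sin θ_c = V₁/V₂.
θ_c = arcsin(401/1043) = arcsin 0.3845 = 22.61°.

22.6°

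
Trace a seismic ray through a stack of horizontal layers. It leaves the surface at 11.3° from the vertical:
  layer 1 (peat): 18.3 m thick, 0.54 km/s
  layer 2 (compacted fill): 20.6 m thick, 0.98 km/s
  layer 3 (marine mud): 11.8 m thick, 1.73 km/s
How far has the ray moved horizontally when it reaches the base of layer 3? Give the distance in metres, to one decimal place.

21.0 m

Apply Snell's law at each interface; in layer i the horizontal offset is hᵢ·tan θᵢ.
Layer 1: θ = 11.30°; offset = 18.3·tan 11.30° = 3.657 m.
Layer 2: sin θ = 0.98·sin 11.3°/0.54 = 0.3556, θ = 20.83°; offset = 20.6·tan 20.83° = 7.838 m.
Layer 3: sin θ = 1.73·sin 11.3°/0.54 = 0.6278, θ = 38.88°; offset = 11.8·tan 38.88° = 9.516 m.
Σ offsets = 21.011 m.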